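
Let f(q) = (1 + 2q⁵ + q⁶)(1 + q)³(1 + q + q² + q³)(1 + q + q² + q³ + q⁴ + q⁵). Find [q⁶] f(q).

(1 + 2q⁵ + q⁶) has coefficients 1,0,0,0,0,2,1 for degrees 0…6.
(1 + q)³ has coefficients 1,3,3,1,0,0,0 for degrees 0…6.
Multiplying by (1 + q + q² + q³) gives running coefficients 1,4,7,8,7,4,1 for degrees 0…6.
Finally multiplying by (1 + q + q² + q³ + q⁴ + q⁵), the product of all factors after the first has coefficients 1,5,12,20,27,31,31 for degrees 0…6.
[q⁶] = 1·31 + 2·5 + 1·1 = 42.

42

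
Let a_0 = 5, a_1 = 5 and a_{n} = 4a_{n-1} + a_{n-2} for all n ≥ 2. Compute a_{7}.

The ordinary generating function has denominator 1 - 4y - y^2.
Iterating the recurrence: a_0,…,a_{7} = 5, 5, 25, 105, 445, 1885, 7985, 33825.

33825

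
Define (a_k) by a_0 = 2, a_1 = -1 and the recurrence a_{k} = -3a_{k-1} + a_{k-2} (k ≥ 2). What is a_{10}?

The ordinary generating function has denominator 1 + 3q - q^2.
Iterating the recurrence: a_0,…,a_{10} = 2, -1, 5, -16, 53, -175, 578, -1909, 6305, -20824, 68777.

68777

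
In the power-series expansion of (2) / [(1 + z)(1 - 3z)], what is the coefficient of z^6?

1094

Partial fractions give a closed form: a_n = (1/2)·(-1)^n + (3/2)·3^n.
At n = 6: a_6 = 1094.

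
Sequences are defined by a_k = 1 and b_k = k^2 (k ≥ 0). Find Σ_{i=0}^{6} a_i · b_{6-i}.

Write out a_i and b_{6-i} for i = 0,…,6 and sum the products.
Σ = 1·36 + 1·25 + 1·16 + 1·9 + 1·4 + 1·1 + 1·0 = 91.

91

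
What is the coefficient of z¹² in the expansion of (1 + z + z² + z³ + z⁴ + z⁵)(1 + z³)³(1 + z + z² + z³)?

(1 + z + z² + z³ + z⁴ + z⁵) has coefficients 1,1,1,1,1,1 for degrees 0…5.
(1 + z³)³ has coefficients 1,0,0,3,0,0,3,0,0,1,0,0,0 for degrees 0…12.
Finally multiplying by (1 + z + z² + z³), the product of all factors after the first has coefficients 1,1,1,4,3,3,6,3,3,4,1,1,1 for degrees 0…12.
[z¹²] = 1·1 + 1·1 + 1·1 + 1·4 + 1·3 + 1·3 = 13.

13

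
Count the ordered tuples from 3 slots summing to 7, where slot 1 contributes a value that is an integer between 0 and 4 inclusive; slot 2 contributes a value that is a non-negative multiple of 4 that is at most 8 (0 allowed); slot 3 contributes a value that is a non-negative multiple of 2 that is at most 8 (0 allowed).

The generating function for the choices is (1 + y + y² + y³ + y⁴)·(1 + y⁴ + y⁸)·(1 + y² + y⁴ + y⁶ + y⁸); the count is [y⁷].
(1 + y + y² + y³ + y⁴) has coefficients 1,1,1,1,1 for degrees 0…4.
(1 + y⁴ + y⁸) has coefficients 1,0,0,0,1,0,0,0 for degrees 0…7.
Finally multiplying by (1 + y² + y⁴ + y⁶ + y⁸), the product of all factors after the first has coefficients 1,0,1,0,2,0,2,0 for degrees 0…7.
[y⁷] = 1·0 + 1·2 + 1·0 + 1·2 + 1·0 = 4.

4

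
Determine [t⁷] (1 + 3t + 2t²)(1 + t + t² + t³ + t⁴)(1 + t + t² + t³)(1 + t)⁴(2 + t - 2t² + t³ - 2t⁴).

(1 + 3t + 2t²) has coefficients 1,3,2 for degrees 0…2.
(1 + t + t² + t³ + t⁴) has coefficients 1,1,1,1,1,0,0,0 for degrees 0…7.
Multiplying by (1 + t + t² + t³) gives running coefficients 1,2,3,4,4,3,2,1 for degrees 0…7.
Multiplying by (1 + t)⁴ gives running coefficients 1,6,17,32,47,57,57,47 for degrees 0…7.
Finally multiplying by (2 + t - 2t² + t³ - 2t⁴), the product of all factors after the first has coefficients 2,13,38,70,96,102,75,20 for degrees 0…7.
[t⁷] = 1·20 + 3·75 + 2·102 = 449.

449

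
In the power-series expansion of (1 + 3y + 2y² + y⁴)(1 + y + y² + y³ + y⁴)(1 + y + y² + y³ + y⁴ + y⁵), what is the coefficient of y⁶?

(1 + 3y + 2y² + y⁴) has coefficients 1,3,2,0,1 for degrees 0…4.
(1 + y + y² + y³ + y⁴) has coefficients 1,1,1,1,1,0,0 for degrees 0…6.
Finally multiplying by (1 + y + y² + y³ + y⁴ + y⁵), the product of all factors after the first has coefficients 1,2,3,4,5,5,4 for degrees 0…6.
[y⁶] = 1·4 + 3·5 + 2·5 + 1·3 = 32.

32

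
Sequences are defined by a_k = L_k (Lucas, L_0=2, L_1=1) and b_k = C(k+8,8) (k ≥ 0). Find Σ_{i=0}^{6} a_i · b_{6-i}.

9870

This is [x^6] in the product of the two ordinary generating functions.
Σ = 2·3003 + 1·1287 + 3·495 + 4·165 + 7·45 + 11·9 + 18·1 = 9870.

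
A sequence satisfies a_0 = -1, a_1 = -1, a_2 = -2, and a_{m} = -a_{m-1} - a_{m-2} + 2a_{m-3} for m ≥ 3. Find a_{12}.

107

The ordinary generating function has denominator 1 + z + z^2 - 2z^3.
Iterating the recurrence: a_0,…,a_{12} = -1, -1, -2, 1, -1, -4, 7, -5, -10, 29, -29, -20, 107.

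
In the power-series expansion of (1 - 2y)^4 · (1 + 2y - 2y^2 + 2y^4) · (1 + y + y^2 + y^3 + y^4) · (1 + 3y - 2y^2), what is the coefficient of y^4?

36

(1 - 2y)^4 has coefficients 1,-8,24,-32,16 for degrees 0…4.
(1 + 2y - 2y^2 + 2y^4) has coefficients 1,2,-2,0,2 for degrees 0…4.
Multiplying by (1 + y + y^2 + y^3 + y^4) gives running coefficients 1,3,1,1,3 for degrees 0…4.
Finally multiplying by (1 + 3y - 2y^2), the product of all factors after the first has coefficients 1,6,8,-2,4 for degrees 0…4.
[y^4] = 1·4 − 8·(-2) + 24·8 − 32·6 + 16·1 = 36.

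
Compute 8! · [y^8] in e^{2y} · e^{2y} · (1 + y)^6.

20528128

The EGF product rule gives c_8 = Σ_{k_1+k_2+k_3=8} C(8; k_1,k_2,k_3) · ∏ g_i(k_i), where e^{2y} gives (2)^k; e^{2y} gives (2)^k; (1+y)^6 gives the falling factorial (6)_k.
g_1(k) for k = 0…8: 1, 2, 4, 8, 16, 32, 64, 128, 256.
g_2(k) for k = 0…8: 1, 2, 4, 8, 16, 32, 64, 128, 256.
g_3(k) for k = 0…8: 1, 6, 30, 120, 360, 720, 720, 0, 0.
First combine the last two factors: h(k) = Σ_j C(k,j)·g_2(j)·g_3(k−j) for k = 0…8: 1, 8, 58, 380, 2248, 12032, 58576, 261536, 1081600.
c_8 = Σ_k C(8,k)·g_1(k)·h(8−k) = 1·1·1081600 + 8·2·261536 + 28·4·58576 + 56·8·12032 + 70·16·2248 + 56·32·380 + 28·64·58 + 8·128·8 + 1·256·1 = 1081600 + 4184576 + 6560512 + 5390336 + 2517760 + 680960 + 103936 + 8192 + 256 = 20528128.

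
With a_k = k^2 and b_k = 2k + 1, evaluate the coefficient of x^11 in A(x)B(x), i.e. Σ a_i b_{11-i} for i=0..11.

This is [x^11] in the product of the two ordinary generating functions.
Σ = 0·23 + 1·21 + 4·19 + 9·17 + 16·15 + 25·13 + 36·11 + 49·9 + 64·7 + 81·5 + 100·3 + 121·1 = 2926.

2926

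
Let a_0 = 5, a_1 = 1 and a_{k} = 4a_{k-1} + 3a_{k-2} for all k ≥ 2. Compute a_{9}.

805633

The ordinary generating function has denominator 1 - 4t - 3t^2.
Iterating the recurrence: a_0,…,a_{9} = 5, 1, 19, 79, 373, 1729, 8035, 37327, 173413, 805633.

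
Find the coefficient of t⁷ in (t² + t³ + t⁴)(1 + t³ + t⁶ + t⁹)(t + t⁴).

(t² + t³ + t⁴) has coefficients 0,0,1,1,1 for degrees 0…4.
(1 + t³ + t⁶ + t⁹) has coefficients 1,0,0,1,0,0,1,0 for degrees 0…7.
Finally multiplying by (t + t⁴), the product of all factors after the first has coefficients 0,1,0,0,2,0,0,2 for degrees 0…7.
[t⁷] = 1·0 + 1·2 + 1·0 = 2.

2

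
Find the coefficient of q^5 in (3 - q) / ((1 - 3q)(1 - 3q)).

The denominator gives the recurrence a_n = 6a_(n−1) − 9a_(n−2) for n ≥ 3; the numerator fixes a_0 = 3, a_1 = 17, a_2 = 75.
Iterating: 3, 17, 75, 297, 1107, 3969, so a_5 = 3969.

3969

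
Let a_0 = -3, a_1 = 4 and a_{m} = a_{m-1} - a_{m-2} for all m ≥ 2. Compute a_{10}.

-4

The ordinary generating function has denominator 1 - z + z^2.
Iterating the recurrence: a_0,…,a_{10} = -3, 4, 7, 3, -4, -7, -3, 4, 7, 3, -4.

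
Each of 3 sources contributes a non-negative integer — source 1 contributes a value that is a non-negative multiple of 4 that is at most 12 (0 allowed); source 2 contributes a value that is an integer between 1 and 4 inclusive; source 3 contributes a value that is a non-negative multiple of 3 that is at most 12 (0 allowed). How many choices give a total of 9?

3

The generating function for the choices is (1 + z⁴ + z⁸ + z¹²)·(z + z² + z³ + z⁴)·(1 + z³ + z⁶ + z⁹ + z¹²); the count is [z⁹].
(1 + z⁴ + z⁸ + z¹²) has coefficients 1,0,0,0,1,0,0,0,1,0 for degrees 0…9.
(z + z² + z³ + z⁴) has coefficients 0,1,1,1,1,0,0,0,0,0 for degrees 0…9.
Finally multiplying by (1 + z³ + z⁶ + z⁹ + z¹²), the product of all factors after the first has coefficients 0,1,1,1,2,1,1,2,1,1 for degrees 0…9.
[z⁹] = 1·1 + 1·1 + 1·1 = 3.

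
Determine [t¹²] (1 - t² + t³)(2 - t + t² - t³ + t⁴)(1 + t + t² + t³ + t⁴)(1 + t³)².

(1 - t² + t³) has coefficients 1,0,-1,1 for degrees 0…3.
(2 - t + t² - t³ + t⁴) has coefficients 2,-1,1,-1,1,0,0,0,0,0,0,0,0 for degrees 0…12.
Multiplying by (1 + t + t² + t³ + t⁴) gives running coefficients 2,1,2,1,2,0,1,0,1,0,0,0,0 for degrees 0…12.
Finally multiplying by (1 + t³)², the product of all factors after the first has coefficients 2,1,2,5,4,4,5,5,3,3,2,2,1 for degrees 0…12.
[t¹²] = 1·1 − 1·2 + 1·3 = 2.

2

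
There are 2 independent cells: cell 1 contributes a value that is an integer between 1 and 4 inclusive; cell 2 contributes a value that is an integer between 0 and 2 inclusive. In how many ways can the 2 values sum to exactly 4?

3

The generating function for the choices is (y + y² + y³ + y⁴)·(1 + y + y²); the count is [y⁴].
(y + y² + y³ + y⁴) has coefficients 0,1,1,1,1 for degrees 0…4.
(1 + y + y²) has coefficients 1,1,1,0,0 for degrees 0…4.
[y⁴] = 1·0 + 1·1 + 1·1 + 1·1 = 3.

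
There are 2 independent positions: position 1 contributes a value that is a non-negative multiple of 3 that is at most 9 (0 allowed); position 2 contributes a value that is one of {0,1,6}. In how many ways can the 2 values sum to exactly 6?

The generating function for the choices is (1 + t³ + t⁶ + t⁹)·(1 + t + t⁶); the count is [t⁶].
(1 + t³ + t⁶ + t⁹) has coefficients 1,0,0,1,0,0,1 for degrees 0…6.
(1 + t + t⁶) has coefficients 1,1,0,0,0,0,1 for degrees 0…6.
[t⁶] = 1·1 + 1·0 + 1·1 = 2.

2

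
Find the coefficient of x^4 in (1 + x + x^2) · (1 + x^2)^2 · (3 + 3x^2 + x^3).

19

(1 + x + x^2) has coefficients 1,1,1 for degrees 0…2.
(1 + x^2)^2 has coefficients 1,0,2,0,1 for degrees 0…4.
Finally multiplying by (3 + 3x^2 + x^3), the product of all factors after the first has coefficients 3,0,9,1,9 for degrees 0…4.
[x^4] = 1·9 + 1·1 + 1·9 = 19.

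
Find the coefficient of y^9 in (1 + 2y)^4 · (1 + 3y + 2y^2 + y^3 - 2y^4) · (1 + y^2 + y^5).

118

(1 + 2y)^4 has coefficients 1,8,24,32,16 for degrees 0…4.
(1 + 3y + 2y^2 + y^3 - 2y^4) has coefficients 1,3,2,1,-2,0,0,0,0,0 for degrees 0…9.
Finally multiplying by (1 + y^2 + y^5), the product of all factors after the first has coefficients 1,3,3,4,0,2,1,2,1,-2 for degrees 0…9.
[y^9] = 1·(-2) + 8·1 + 24·2 + 32·1 + 16·2 = 118.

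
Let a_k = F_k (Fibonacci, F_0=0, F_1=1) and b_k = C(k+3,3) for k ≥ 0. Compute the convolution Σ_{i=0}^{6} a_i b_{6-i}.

189

The convolution is the t^6 coefficient of A(t)B(t).
Σ = 0·84 + 1·56 + 1·35 + 2·20 + 3·10 + 5·4 + 8·1 = 189.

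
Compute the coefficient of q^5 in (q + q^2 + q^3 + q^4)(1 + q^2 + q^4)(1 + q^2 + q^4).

5

(q + q^2 + q^3 + q^4) has coefficients 0,1,1,1,1 for degrees 0…4.
(1 + q^2 + q^4) has coefficients 1,0,1,0,1,0 for degrees 0…5.
Finally multiplying by (1 + q^2 + q^4), the product of all factors after the first has coefficients 1,0,2,0,3,0 for degrees 0…5.
[q^5] = 1·3 + 1·0 + 1·2 + 1·0 = 5.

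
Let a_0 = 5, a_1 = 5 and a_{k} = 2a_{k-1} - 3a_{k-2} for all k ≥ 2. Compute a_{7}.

215

The ordinary generating function has denominator 1 - 2x + 3x^2.
Iterating the recurrence: a_0,…,a_{7} = 5, 5, -5, -25, -35, 5, 115, 215.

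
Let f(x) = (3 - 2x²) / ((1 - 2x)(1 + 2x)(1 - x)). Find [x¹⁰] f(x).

Partial fractions give a closed form: a_n = (5/2)·2^n + (5/6)·(-2)^n + (-1/3)·1^n.
At n = 10: a_10 = 3413.

3413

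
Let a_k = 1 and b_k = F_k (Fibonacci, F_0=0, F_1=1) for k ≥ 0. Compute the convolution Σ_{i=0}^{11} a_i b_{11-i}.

232

The convolution is the x^11 coefficient of A(x)B(x).
Σ = 1·89 + 1·55 + 1·34 + 1·21 + 1·13 + 1·8 + 1·5 + 1·3 + 1·2 + 1·1 + 1·1 + 1·0 = 232.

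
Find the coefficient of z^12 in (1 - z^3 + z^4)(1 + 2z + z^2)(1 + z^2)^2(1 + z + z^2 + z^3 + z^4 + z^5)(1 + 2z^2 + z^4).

22

(1 - z^3 + z^4) has coefficients 1,0,0,-1,1 for degrees 0…4.
(1 + 2z + z^2) has coefficients 1,2,1,0,0,0,0,0,0,0,0,0,0 for degrees 0…12.
Multiplying by (1 + z^2)^2 gives running coefficients 1,2,3,4,3,2,1,0,0,0,0,0,0 for degrees 0…12.
Multiplying by (1 + z + z^2 + z^3 + z^4 + z^5) gives running coefficients 1,3,6,10,13,15,15,13,10,6,3,1,0 for degrees 0…12.
Finally multiplying by (1 + 2z^2 + z^4), the product of all factors after the first has coefficients 1,3,8,16,26,38,47,53,53,47,38,26,16 for degrees 0…12.
[z^12] = 1·16 − 1·47 + 1·53 = 22.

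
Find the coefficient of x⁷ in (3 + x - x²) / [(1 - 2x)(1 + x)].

The denominator gives the recurrence a_n = a_(n−1) + 2a_(n−2) for n ≥ 3; the numerator fixes a_0 = 3, a_1 = 4, a_2 = 9.
Iterating: 3, 4, 9, 17, 35, 69, 139, 277, so a_7 = 277.

277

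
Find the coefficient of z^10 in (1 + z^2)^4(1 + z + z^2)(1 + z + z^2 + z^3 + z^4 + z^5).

(1 + z^2)^4 has coefficients 1,0,4,0,6,0,4,0,1 for degrees 0…8.
(1 + z + z^2) has coefficients 1,1,1,0,0,0,0,0,0,0,0 for degrees 0…10.
Finally multiplying by (1 + z + z^2 + z^3 + z^4 + z^5), the product of all factors after the first has coefficients 1,2,3,3,3,3,2,1,0,0,0 for degrees 0…10.
[z^10] = 1·0 + 4·0 + 6·2 + 4·3 + 1·3 = 27.

27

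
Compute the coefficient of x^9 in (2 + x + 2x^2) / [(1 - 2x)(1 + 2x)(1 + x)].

-511

Partial fractions give a closed form: a_n = (1)·2^n + (2)·(-2)^n + (-1)·(-1)^n.
At n = 9: a_9 = -511.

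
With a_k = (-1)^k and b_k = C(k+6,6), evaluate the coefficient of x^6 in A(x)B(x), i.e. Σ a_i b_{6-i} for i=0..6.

610

This is [x^6] in the product of the two ordinary generating functions.
Σ = 1·924 − 1·462 + 1·210 − 1·84 + 1·28 − 1·7 + 1·1 = 610.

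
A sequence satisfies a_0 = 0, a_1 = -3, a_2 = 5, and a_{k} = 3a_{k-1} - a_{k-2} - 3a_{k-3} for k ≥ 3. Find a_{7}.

618

The ordinary generating function has denominator 1 - 3z + z^2 + 3z^3.
Iterating the recurrence: a_0,…,a_{7} = 0, -3, 5, 18, 58, 141, 311, 618.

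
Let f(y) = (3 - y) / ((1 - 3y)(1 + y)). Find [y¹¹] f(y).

354293

The denominator gives the recurrence a_n = 2a_(n−1) + 3a_(n−2) for n ≥ 2; the numerator fixes a_0 = 3, a_1 = 5.
Iterating: 3, 5, 19, 53, 163, 485, 1459, 4373, 13123, 39365, 118099, 354293, so a_11 = 354293.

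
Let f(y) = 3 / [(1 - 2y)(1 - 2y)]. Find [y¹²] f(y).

159744

The denominator gives the recurrence a_n = 4a_(n−1) − 4a_(n−2) for n ≥ 2; the numerator fixes a_0 = 3, a_1 = 12.
Iterating: 3, 12, 36, 96, 240, 576, 1344, 3072, 6912, 15360, 33792, 73728, 159744, so a_12 = 159744.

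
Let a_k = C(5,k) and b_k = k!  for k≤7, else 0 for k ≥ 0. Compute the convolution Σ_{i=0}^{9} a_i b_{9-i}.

Write out a_i and b_{9-i} for i = 0,…,9 and sum the products.
Σ = 1·0 + 5·0 + 10·5040 + 10·720 + 5·120 + 1·24 + 0·6 + 0·2 + 0·1 + 0·1 = 58224.

58224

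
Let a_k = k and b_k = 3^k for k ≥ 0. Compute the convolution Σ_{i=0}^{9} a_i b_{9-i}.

14757

This is [x^9] in the product of the two ordinary generating functions.
Σ = 0·19683 + 1·6561 + 2·2187 + 3·729 + 4·243 + 5·81 + 6·27 + 7·9 + 8·3 + 9·1 = 14757.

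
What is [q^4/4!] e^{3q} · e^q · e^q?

625

The EGF product rule gives c_4 = Σ_{k_1+k_2+k_3=4} C(4; k_1,k_2,k_3) · ∏ g_i(k_i), where e^{3q} gives (3)^k; e^q gives (1)^k; e^q gives (1)^k.
g_1(k) for k = 0…4: 1, 3, 9, 27, 81.
g_2(k) for k = 0…4: 1, 1, 1, 1, 1.
g_3(k) for k = 0…4: 1, 1, 1, 1, 1.
First combine the last two factors: h(k) = Σ_j C(k,j)·g_2(j)·g_3(k−j) for k = 0…4: 1, 2, 4, 8, 16.
c_4 = Σ_k C(4,k)·g_1(k)·h(4−k) = 1·1·16 + 4·3·8 + 6·9·4 + 4·27·2 + 1·81·1 = 16 + 96 + 216 + 216 + 81 = 625.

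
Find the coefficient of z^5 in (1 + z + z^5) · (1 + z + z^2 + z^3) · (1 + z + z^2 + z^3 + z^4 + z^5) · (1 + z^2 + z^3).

(1 + z + z^5) has coefficients 1,1,0,0,0,1 for degrees 0…5.
(1 + z + z^2 + z^3) has coefficients 1,1,1,1,0,0 for degrees 0…5.
Multiplying by (1 + z + z^2 + z^3 + z^4 + z^5) gives running coefficients 1,2,3,4,4,4 for degrees 0…5.
Finally multiplying by (1 + z^2 + z^3), the product of all factors after the first has coefficients 1,2,4,7,9,11 for degrees 0…5.
[z^5] = 1·11 + 1·9 + 1·1 = 21.

21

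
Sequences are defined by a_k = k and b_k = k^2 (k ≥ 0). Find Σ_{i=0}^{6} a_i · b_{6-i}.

105

This is [x^6] in the product of the two ordinary generating functions.
Σ = 0·36 + 1·25 + 2·16 + 3·9 + 4·4 + 5·1 + 6·0 = 105.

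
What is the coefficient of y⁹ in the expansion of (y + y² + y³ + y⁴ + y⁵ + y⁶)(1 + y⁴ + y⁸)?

2

(y + y² + y³ + y⁴ + y⁵ + y⁶) has coefficients 0,1,1,1,1,1,1 for degrees 0…6.
(1 + y⁴ + y⁸) has coefficients 1,0,0,0,1,0,0,0,1,0 for degrees 0…9.
[y⁹] = 1·1 + 1·0 + 1·0 + 1·0 + 1·1 + 1·0 = 2.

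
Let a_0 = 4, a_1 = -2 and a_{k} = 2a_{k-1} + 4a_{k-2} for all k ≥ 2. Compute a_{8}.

The ordinary generating function has denominator 1 - 2x - 4x^2.
Iterating the recurrence: a_0,…,a_{8} = 4, -2, 12, 16, 80, 224, 768, 2432, 7936.

7936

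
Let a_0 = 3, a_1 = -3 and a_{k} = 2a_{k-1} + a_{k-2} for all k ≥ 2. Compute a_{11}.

-10089

The ordinary generating function has denominator 1 - 2t - t^2.
Iterating the recurrence: a_0,…,a_{11} = 3, -3, -3, -9, -21, -51, -123, -297, -717, -1731, -4179, -10089.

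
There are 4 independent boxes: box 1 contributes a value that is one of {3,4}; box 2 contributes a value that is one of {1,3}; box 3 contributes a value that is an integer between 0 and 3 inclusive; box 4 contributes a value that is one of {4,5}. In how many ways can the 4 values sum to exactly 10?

5

The generating function for the choices is (z^3 + z^4)·(z + z^3)·(1 + z + z^2 + z^3)·(z^4 + z^5); the count is [z^10].
(z^3 + z^4) has coefficients 0,0,0,1,1 for degrees 0…4.
(z + z^3) has coefficients 0,1,0,1,0,0,0,0,0,0,0 for degrees 0…10.
Multiplying by (1 + z + z^2 + z^3) gives running coefficients 0,1,1,2,2,1,1,0,0,0,0 for degrees 0…10.
Finally multiplying by (z^4 + z^5), the product of all factors after the first has coefficients 0,0,0,0,0,1,2,3,4,3,2 for degrees 0…10.
[z^10] = 1·3 + 1·2 = 5.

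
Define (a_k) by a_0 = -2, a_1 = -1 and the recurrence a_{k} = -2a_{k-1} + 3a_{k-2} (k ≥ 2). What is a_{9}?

The ordinary generating function has denominator 1 + 2z - 3z^2.
Iterating the recurrence: a_0,…,a_{9} = -2, -1, -4, 5, -22, 59, -184, 545, -1642, 4919.

4919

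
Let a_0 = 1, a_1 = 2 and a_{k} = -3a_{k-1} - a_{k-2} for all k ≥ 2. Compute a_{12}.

The ordinary generating function has denominator 1 + 3x + x^2.
Iterating the recurrence: a_0,…,a_{12} = 1, 2, -7, 19, -50, 131, -343, 898, -2351, 6155, -16114, 42187, -110447.

-110447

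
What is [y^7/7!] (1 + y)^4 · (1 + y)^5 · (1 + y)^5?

17297280

The EGF product rule gives c_7 = Σ_{k_1+k_2+k_3=7} C(7; k_1,k_2,k_3) · ∏ g_i(k_i), where (1+y)^4 gives the falling factorial (4)_k; (1+y)^5 gives the falling factorial (5)_k; (1+y)^5 gives the falling factorial (5)_k.
g_1(k) for k = 0…7: 1, 4, 12, 24, 24, 0, 0, 0.
g_2(k) for k = 0…7: 1, 5, 20, 60, 120, 120, 0, 0.
g_3(k) for k = 0…7: 1, 5, 20, 60, 120, 120, 0, 0.
First combine the last two factors: h(k) = Σ_j C(k,j)·g_2(j)·g_3(k−j) for k = 0…7: 1, 10, 90, 720, 5040, 30240, 151200, 604800.
c_7 = Σ_k C(7,k)·g_1(k)·h(7−k) = 1·1·604800 + 7·4·151200 + 21·12·30240 + 35·24·5040 + 35·24·720 = 604800 + 4233600 + 7620480 + 4233600 + 604800 = 17297280.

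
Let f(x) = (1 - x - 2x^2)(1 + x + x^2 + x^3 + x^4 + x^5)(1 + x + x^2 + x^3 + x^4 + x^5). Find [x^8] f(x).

-11

(1 - x - 2x^2) has coefficients 1,-1,-2 for degrees 0…2.
(1 + x + x^2 + x^3 + x^4 + x^5) has coefficients 1,1,1,1,1,1,0,0,0 for degrees 0…8.
Finally multiplying by (1 + x + x^2 + x^3 + x^4 + x^5), the product of all factors after the first has coefficients 1,2,3,4,5,6,5,4,3 for degrees 0…8.
[x^8] = 1·3 − 1·4 − 2·5 = -11.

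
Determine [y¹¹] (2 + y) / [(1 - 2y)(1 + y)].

3413

The denominator gives the recurrence a_n = a_(n−1) + 2a_(n−2) for n ≥ 3; the numerator fixes a_0 = 2, a_1 = 3, a_2 = 7.
Iterating: 2, 3, 7, 13, 27, 53, 107, 213, 427, 853, 1707, 3413, so a_11 = 3413.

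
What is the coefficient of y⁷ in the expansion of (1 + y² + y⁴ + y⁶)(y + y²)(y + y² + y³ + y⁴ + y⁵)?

5

(1 + y² + y⁴ + y⁶) has coefficients 1,0,1,0,1,0,1 for degrees 0…6.
(y + y²) has coefficients 0,1,1,0,0,0,0,0 for degrees 0…7.
Finally multiplying by (y + y² + y³ + y⁴ + y⁵), the product of all factors after the first has coefficients 0,0,1,2,2,2,2,1 for degrees 0…7.
[y⁷] = 1·1 + 1·2 + 1·2 + 1·0 = 5.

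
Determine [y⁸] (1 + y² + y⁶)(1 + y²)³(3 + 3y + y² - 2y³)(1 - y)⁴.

113

(1 + y² + y⁶) has coefficients 1,0,1,0,0,0,1 for degrees 0…6.
(1 + y²)³ has coefficients 1,0,3,0,3,0,1,0,0 for degrees 0…8.
Multiplying by (3 + 3y + y² - 2y³) gives running coefficients 3,3,10,7,12,3,6,-3,1 for degrees 0…8.
Finally multiplying by (1 - y)⁴, the product of all factors after the first has coefficients 3,-9,16,-27,35,-40,48,-50,49 for degrees 0…8.
[y⁸] = 1·49 + 1·48 + 1·16 = 113.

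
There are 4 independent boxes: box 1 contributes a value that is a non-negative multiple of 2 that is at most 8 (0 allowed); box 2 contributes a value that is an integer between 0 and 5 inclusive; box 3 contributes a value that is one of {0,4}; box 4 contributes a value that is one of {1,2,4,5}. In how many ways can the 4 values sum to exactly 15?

The generating function for the choices is (1 + y^2 + y^4 + y^6 + y^8)·(1 + y + y^2 + y^3 + y^4 + y^5)·(1 + y^4)·(y + y^2 + y^4 + y^5); the count is [y^15].
(1 + y^2 + y^4 + y^6 + y^8) has coefficients 1,0,1,0,1,0,1,0,1 for degrees 0…8.
(1 + y + y^2 + y^3 + y^4 + y^5) has coefficients 1,1,1,1,1,1,0,0,0,0,0,0,0,0,0,0 for degrees 0…15.
Multiplying by (1 + y^4) gives running coefficients 1,1,1,1,2,2,1,1,1,1,0,0,0,0,0,0 for degrees 0…15.
Finally multiplying by (y + y^2 + y^4 + y^5), the product of all factors after the first has coefficients 0,1,2,2,3,5,6,5,5,6,5,3,2,2,1,0 for degrees 0…15.
[y^15] = 1·0 + 1·2 + 1·3 + 1·6 + 1·5 = 16.

16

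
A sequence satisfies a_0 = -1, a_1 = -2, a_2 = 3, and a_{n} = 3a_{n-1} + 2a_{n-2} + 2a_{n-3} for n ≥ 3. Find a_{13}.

1515993

The ordinary generating function has denominator 1 - 3x - 2x^2 - 2x^3.
Iterating the recurrence: a_0,…,a_{13} = -1, -2, 3, 3, 11, 45, 163, 601, 2219, 8185, 30195, 111393, 410939, 1515993.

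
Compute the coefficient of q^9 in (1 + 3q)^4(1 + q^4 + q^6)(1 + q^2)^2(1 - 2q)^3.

(1 + 3q)^4 has coefficients 1,12,54,108,81 for degrees 0…4.
(1 + q^4 + q^6) has coefficients 1,0,0,0,1,0,1,0,0,0 for degrees 0…9.
Multiplying by (1 + q^2)^2 gives running coefficients 1,0,2,0,2,0,3,0,3,0 for degrees 0…9.
Finally multiplying by (1 - 2q)^3, the product of all factors after the first has coefficients 1,-6,14,-20,26,-28,27,-34,39,-42 for degrees 0…9.
[q^9] = 1·(-42) + 12·39 + 54·(-34) + 108·27 + 81·(-28) = -762.

-762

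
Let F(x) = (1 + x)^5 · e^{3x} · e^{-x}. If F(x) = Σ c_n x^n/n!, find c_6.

The EGF product rule gives c_6 = Σ_{k_1+k_2+k_3=6} C(6; k_1,k_2,k_3) · ∏ g_i(k_i), where (1+x)^5 gives the falling factorial (5)_k; e^{3x} gives (3)^k; e^{-x} gives (-1)^k.
g_1(k) for k = 0…6: 1, 5, 20, 60, 120, 120, 0.
g_2(k) for k = 0…6: 1, 3, 9, 27, 81, 243, 729.
g_3(k) for k = 0…6: 1, -1, 1, -1, 1, -1, 1.
First combine the last two factors: h(k) = Σ_j C(k,j)·g_2(j)·g_3(k−j) for k = 0…6: 1, 2, 4, 8, 16, 32, 64.
c_6 = Σ_k C(6,k)·g_1(k)·h(6−k) = 1·1·64 + 6·5·32 + 15·20·16 + 20·60·8 + 15·120·4 + 6·120·2 = 64 + 960 + 4800 + 9600 + 7200 + 1440 = 24064.

24064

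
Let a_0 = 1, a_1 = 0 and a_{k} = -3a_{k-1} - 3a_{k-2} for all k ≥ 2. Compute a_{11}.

The ordinary generating function has denominator 1 + 3z + 3z^2.
Iterating the recurrence: a_0,…,a_{11} = 1, 0, -3, 9, -18, 27, -27, 0, 81, -243, 486, -729.

-729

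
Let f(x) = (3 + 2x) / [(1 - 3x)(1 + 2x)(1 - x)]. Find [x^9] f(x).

The denominator gives the recurrence a_n = 2a_(n−1) + 5a_(n−2) − 6a_(n−3) for n ≥ 3; the numerator fixes a_0 = 3, a_1 = 8, a_2 = 31.
Iterating: 3, 8, 31, 84, 275, 784, 2439, 7148, 21787, 64680, so a_9 = 64680.

64680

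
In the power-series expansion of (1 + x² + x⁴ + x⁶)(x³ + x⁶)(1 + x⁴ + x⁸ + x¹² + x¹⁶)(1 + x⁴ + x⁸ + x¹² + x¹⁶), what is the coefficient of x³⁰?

7

(1 + x² + x⁴ + x⁶) has coefficients 1,0,1,0,1,0,1 for degrees 0…6.
(x³ + x⁶) has coefficients 0,0,0,1,0,0,1,0,0,0,0,0,0,0,0,0,0,0,0,0,0,0,0,0,0,0,0,0,0,0,0 for degrees 0…30.
Multiplying by (1 + x⁴ + x⁸ + x¹² + x¹⁶) gives running coefficients 0,0,0,1,0,0,1,1,0,0,1,1,0,0,1,1,0,0,1,1,0,0,1,0,0,0,0,0,0,0,0 for degrees 0…30.
Finally multiplying by (1 + x⁴ + x⁸ + x¹² + x¹⁶), the product of all factors after the first has coefficients 0,0,0,1,0,0,1,2,0,0,2,3,0,0,3,4,0,0,4,5,0,0,5,4,0,0,4,3,0,0,3 for degrees 0…30.
[x³⁰] = 1·3 + 1·0 + 1·4 + 1·0 = 7.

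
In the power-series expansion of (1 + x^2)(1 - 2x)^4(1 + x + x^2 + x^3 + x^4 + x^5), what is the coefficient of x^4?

18

(1 + x^2) has coefficients 1,0,1 for degrees 0…2.
(1 - 2x)^4 has coefficients 1,-8,24,-32,16 for degrees 0…4.
Finally multiplying by (1 + x + x^2 + x^3 + x^4 + x^5), the product of all factors after the first has coefficients 1,-7,17,-15,1 for degrees 0…4.
[x^4] = 1·1 + 1·17 = 18.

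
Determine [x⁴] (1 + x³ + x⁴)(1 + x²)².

(1 + x³ + x⁴) has coefficients 1,0,0,1,1 for degrees 0…4.
(1 + x²)² has coefficients 1,0,2,0,1 for degrees 0…4.
[x⁴] = 1·1 + 1·0 + 1·1 = 2.

2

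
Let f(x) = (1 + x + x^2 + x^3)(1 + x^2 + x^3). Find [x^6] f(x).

1

(1 + x + x^2 + x^3) has coefficients 1,1,1,1 for degrees 0…3.
(1 + x^2 + x^3) has coefficients 1,0,1,1,0,0,0 for degrees 0…6.
[x^6] = 1·0 + 1·0 + 1·0 + 1·1 = 1.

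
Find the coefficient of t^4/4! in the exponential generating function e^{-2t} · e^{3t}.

1

The EGF product rule gives c_4 = Σ_{k_1+k_2=4} C(4; k_1,k_2) · ∏ g_i(k_i), where e^{-2t} gives (-2)^k; e^{3t} gives (3)^k.
g_1(k) for k = 0…4: 1, -2, 4, -8, 16.
g_2(k) for k = 0…4: 1, 3, 9, 27, 81.
c_4 = Σ_k C(4,k)·g_1(k)·g_2(4−k) = 1·1·81 + 4·(-2)·27 + 6·4·9 + 4·(-8)·3 + 1·16·1 = 81 − 216 + 216 − 96 + 16 = 1.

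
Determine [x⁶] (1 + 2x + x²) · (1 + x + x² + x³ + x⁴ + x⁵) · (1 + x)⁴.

63

(1 + 2x + x²) has coefficients 1,2,1 for degrees 0…2.
(1 + x + x² + x³ + x⁴ + x⁵) has coefficients 1,1,1,1,1,1,0 for degrees 0…6.
Finally multiplying by (1 + x)⁴, the product of all factors after the first has coefficients 1,5,11,15,16,16,15 for degrees 0…6.
[x⁶] = 1·15 + 2·16 + 1·16 = 63.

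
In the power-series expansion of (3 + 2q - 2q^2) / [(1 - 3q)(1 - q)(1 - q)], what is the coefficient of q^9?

152525

The denominator gives the recurrence a_n = 5a_(n−1) − 7a_(n−2) + 3a_(n−3) for n ≥ 3; the numerator fixes a_0 = 3, a_1 = 17, a_2 = 62.
Iterating: 3, 17, 62, 200, 617, 1871, 5636, 16934, 50831, 152525, so a_9 = 152525.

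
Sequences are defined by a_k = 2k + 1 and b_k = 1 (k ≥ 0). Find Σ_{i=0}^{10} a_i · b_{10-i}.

This is [x^10] in the product of the two ordinary generating functions.
Σ = 1·1 + 3·1 + 5·1 + 7·1 + 9·1 + 11·1 + 13·1 + 15·1 + 17·1 + 19·1 + 21·1 = 121.

121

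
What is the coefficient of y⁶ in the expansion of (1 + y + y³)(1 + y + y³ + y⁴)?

(1 + y + y³) has coefficients 1,1,0,1 for degrees 0…3.
(1 + y + y³ + y⁴) has coefficients 1,1,0,1,1,0,0 for degrees 0…6.
[y⁶] = 1·0 + 1·0 + 1·1 = 1.

1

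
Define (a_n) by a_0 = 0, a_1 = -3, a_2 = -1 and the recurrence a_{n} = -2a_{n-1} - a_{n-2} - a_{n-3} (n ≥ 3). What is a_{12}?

The ordinary generating function has denominator 1 + 2x + x^2 + x^3.
Iterating the recurrence: a_0,…,a_{12} = 0, -3, -1, 5, -6, 8, -15, 28, -49, 85, -149, 262, -460.

-460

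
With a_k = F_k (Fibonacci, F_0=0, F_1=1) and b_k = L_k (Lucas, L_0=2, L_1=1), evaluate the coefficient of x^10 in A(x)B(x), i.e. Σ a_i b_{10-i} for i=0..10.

This is [x^10] in the product of the two ordinary generating functions.
Σ = 0·123 + 1·76 + 1·47 + 2·29 + 3·18 + 5·11 + 8·7 + 13·4 + 21·3 + 34·1 + 55·2 = 605.

605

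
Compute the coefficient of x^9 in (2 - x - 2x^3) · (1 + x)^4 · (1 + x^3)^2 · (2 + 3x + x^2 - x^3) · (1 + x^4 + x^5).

-60

(2 - x - 2x^3) has coefficients 2,-1,0,-2 for degrees 0…3.
(1 + x)^4 has coefficients 1,4,6,4,1,0,0,0,0,0 for degrees 0…9.
Multiplying by (1 + x^3)^2 gives running coefficients 1,4,6,6,9,12,9,6,6,4 for degrees 0…9.
Multiplying by (2 + 3x + x^2 - x^3) gives running coefficients 2,11,25,33,38,51,57,42,27,23 for degrees 0…9.
Finally multiplying by (1 + x^4 + x^5), the product of all factors after the first has coefficients 2,11,25,33,40,64,93,100,98,112 for degrees 0…9.
[x^9] = 2·112 − 1·98 − 2·93 = -60.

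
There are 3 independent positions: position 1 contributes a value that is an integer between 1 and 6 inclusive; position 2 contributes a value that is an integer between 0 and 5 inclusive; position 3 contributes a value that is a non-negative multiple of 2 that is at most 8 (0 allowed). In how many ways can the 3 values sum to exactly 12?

16

The generating function for the choices is (t + t^2 + t^3 + t^4 + t^5 + t^6)·(1 + t + t^2 + t^3 + t^4 + t^5)·(1 + t^2 + t^4 + t^6 + t^8); the count is [t^12].
(t + t^2 + t^3 + t^4 + t^5 + t^6) has coefficients 0,1,1,1,1,1,1 for degrees 0…6.
(1 + t + t^2 + t^3 + t^4 + t^5) has coefficients 1,1,1,1,1,1,0,0,0,0,0,0,0 for degrees 0…12.
Finally multiplying by (1 + t^2 + t^4 + t^6 + t^8), the product of all factors after the first has coefficients 1,1,2,2,3,3,3,3,3,3,2,2,1 for degrees 0…12.
[t^12] = 1·2 + 1·2 + 1·3 + 1·3 + 1·3 + 1·3 = 16.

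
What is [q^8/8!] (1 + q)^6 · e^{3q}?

5668137

The EGF product rule gives c_8 = Σ_{k_1+k_2=8} C(8; k_1,k_2) · ∏ g_i(k_i), where (1+q)^6 gives the falling factorial (6)_k; e^{3q} gives (3)^k.
g_1(k) for k = 0…8: 1, 6, 30, 120, 360, 720, 720, 0, 0.
g_2(k) for k = 0…8: 1, 3, 9, 27, 81, 243, 729, 2187, 6561.
c_8 = Σ_k C(8,k)·g_1(k)·g_2(8−k) = 1·1·6561 + 8·6·2187 + 28·30·729 + 56·120·243 + 70·360·81 + 56·720·27 + 28·720·9 = 6561 + 104976 + 612360 + 1632960 + 2041200 + 1088640 + 181440 = 5668137.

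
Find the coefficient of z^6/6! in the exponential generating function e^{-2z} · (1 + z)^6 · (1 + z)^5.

8512

The EGF product rule gives c_6 = Σ_{k_1+k_2+k_3=6} C(6; k_1,k_2,k_3) · ∏ g_i(k_i), where e^{-2z} gives (-2)^k; (1+z)^6 gives the falling factorial (6)_k; (1+z)^5 gives the falling factorial (5)_k.
g_1(k) for k = 0…6: 1, -2, 4, -8, 16, -32, 64.
g_2(k) for k = 0…6: 1, 6, 30, 120, 360, 720, 720.
g_3(k) for k = 0…6: 1, 5, 20, 60, 120, 120, 0.
First combine the last two factors: h(k) = Σ_j C(k,j)·g_2(j)·g_3(k−j) for k = 0…6: 1, 11, 110, 990, 7920, 55440, 332640.
c_6 = Σ_k C(6,k)·g_1(k)·h(6−k) = 1·1·332640 + 6·(-2)·55440 + 15·4·7920 + 20·(-8)·990 + 15·16·110 + 6·(-32)·11 + 1·64·1 = 332640 − 665280 + 475200 − 158400 + 26400 − 2112 + 64 = 8512.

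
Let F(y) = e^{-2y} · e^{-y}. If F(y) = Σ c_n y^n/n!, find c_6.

729

The EGF product rule gives c_6 = Σ_{k_1+k_2=6} C(6; k_1,k_2) · ∏ g_i(k_i), where e^{-2y} gives (-2)^k; e^{-y} gives (-1)^k.
g_1(k) for k = 0…6: 1, -2, 4, -8, 16, -32, 64.
g_2(k) for k = 0…6: 1, -1, 1, -1, 1, -1, 1.
c_6 = Σ_k C(6,k)·g_1(k)·g_2(6−k) = 1·1·1 + 6·(-2)·(-1) + 15·4·1 + 20·(-8)·(-1) + 15·16·1 + 6·(-32)·(-1) + 1·64·1 = 1 + 12 + 60 + 160 + 240 + 192 + 64 = 729.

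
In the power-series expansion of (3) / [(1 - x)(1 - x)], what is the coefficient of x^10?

The denominator gives the recurrence a_n = 2a_(n−1) − a_(n−2) for n ≥ 2; the numerator fixes a_0 = 3, a_1 = 6.
Iterating: 3, 6, 9, 12, 15, 18, 21, 24, 27, 30, 33, so a_10 = 33.

33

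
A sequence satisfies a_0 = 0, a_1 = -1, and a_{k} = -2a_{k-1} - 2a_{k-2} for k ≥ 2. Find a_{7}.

The ordinary generating function has denominator 1 + 2z + 2z^2.
Iterating the recurrence: a_0,…,a_{7} = 0, -1, 2, -2, 0, 4, -8, 8.

8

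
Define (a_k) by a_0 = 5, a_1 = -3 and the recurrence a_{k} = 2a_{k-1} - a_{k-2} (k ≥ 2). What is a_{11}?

The ordinary generating function has denominator 1 - 2x + x^2.
Iterating the recurrence: a_0,…,a_{11} = 5, -3, -11, -19, -27, -35, -43, -51, -59, -67, -75, -83.

-83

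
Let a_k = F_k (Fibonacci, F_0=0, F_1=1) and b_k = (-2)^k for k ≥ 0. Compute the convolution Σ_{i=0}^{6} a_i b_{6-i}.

-22

This is [x^6] in the product of the two ordinary generating functions.
Σ = 0·64 + 1·(-32) + 1·16 + 2·(-8) + 3·4 + 5·(-2) + 8·1 = -22.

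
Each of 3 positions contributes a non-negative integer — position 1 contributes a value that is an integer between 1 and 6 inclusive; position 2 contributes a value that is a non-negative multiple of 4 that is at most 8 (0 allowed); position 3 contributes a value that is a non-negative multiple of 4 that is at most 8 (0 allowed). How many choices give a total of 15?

The generating function for the choices is (x + x^2 + x^3 + x^4 + x^5 + x^6)·(1 + x^4 + x^8)·(1 + x^4 + x^8); the count is [x^15].
(x + x^2 + x^3 + x^4 + x^5 + x^6) has coefficients 0,1,1,1,1,1,1 for degrees 0…6.
(1 + x^4 + x^8) has coefficients 1,0,0,0,1,0,0,0,1,0,0,0,0,0,0,0 for degrees 0…15.
Finally multiplying by (1 + x^4 + x^8), the product of all factors after the first has coefficients 1,0,0,0,2,0,0,0,3,0,0,0,2,0,0,0 for degrees 0…15.
[x^15] = 1·0 + 1·0 + 1·2 + 1·0 + 1·0 + 1·0 = 2.

2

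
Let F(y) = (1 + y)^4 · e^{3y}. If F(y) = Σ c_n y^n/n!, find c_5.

The EGF product rule gives c_5 = Σ_{k_1+k_2=5} C(5; k_1,k_2) · ∏ g_i(k_i), where (1+y)^4 gives the falling factorial (4)_k; e^{3y} gives (3)^k.
g_1(k) for k = 0…5: 1, 4, 12, 24, 24, 0.
g_2(k) for k = 0…5: 1, 3, 9, 27, 81, 243.
c_5 = Σ_k C(5,k)·g_1(k)·g_2(5−k) = 1·1·243 + 5·4·81 + 10·12·27 + 10·24·9 + 5·24·3 = 243 + 1620 + 3240 + 2160 + 360 = 7623.

7623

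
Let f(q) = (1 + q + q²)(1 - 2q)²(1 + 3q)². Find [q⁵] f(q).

(1 + q + q²) has coefficients 1,1,1 for degrees 0…2.
(1 - 2q)² has coefficients 1,-4,4,0,0,0 for degrees 0…5.
Finally multiplying by (1 + 3q)², the product of all factors after the first has coefficients 1,2,-11,-12,36,0 for degrees 0…5.
[q⁵] = 1·0 + 1·36 + 1·(-12) = 24.

24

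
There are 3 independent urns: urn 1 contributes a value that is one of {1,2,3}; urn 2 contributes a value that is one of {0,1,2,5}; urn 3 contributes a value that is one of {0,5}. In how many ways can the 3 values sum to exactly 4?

The generating function for the choices is (q + q^2 + q^3)·(1 + q + q^2 + q^5)·(1 + q^5); the count is [q^4].
(q + q^2 + q^3) has coefficients 0,1,1,1 for degrees 0…3.
(1 + q + q^2 + q^5) has coefficients 1,1,1,0,0 for degrees 0…4.
Finally multiplying by (1 + q^5), the product of all factors after the first has coefficients 1,1,1,0,0 for degrees 0…4.
[q^4] = 1·0 + 1·1 + 1·1 = 2.

2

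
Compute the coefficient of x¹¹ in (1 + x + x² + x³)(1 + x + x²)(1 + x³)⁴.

18

(1 + x + x² + x³) has coefficients 1,1,1,1 for degrees 0…3.
(1 + x + x²) has coefficients 1,1,1,0,0,0,0,0,0,0,0,0 for degrees 0…11.
Finally multiplying by (1 + x³)⁴, the product of all factors after the first has coefficients 1,1,1,4,4,4,6,6,6,4,4,4 for degrees 0…11.
[x¹¹] = 1·4 + 1·4 + 1·4 + 1·6 = 18.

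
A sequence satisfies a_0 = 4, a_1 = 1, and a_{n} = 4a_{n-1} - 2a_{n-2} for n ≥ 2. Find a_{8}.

The ordinary generating function has denominator 1 - 4z + 2z^2.
Iterating the recurrence: a_0,…,a_{8} = 4, 1, -4, -18, -64, -220, -752, -2568, -8768.

-8768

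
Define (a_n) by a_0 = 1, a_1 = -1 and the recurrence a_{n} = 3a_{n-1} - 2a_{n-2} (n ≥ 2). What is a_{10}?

The ordinary generating function has denominator 1 - 3z + 2z^2.
Iterating the recurrence: a_0,…,a_{10} = 1, -1, -5, -13, -29, -61, -125, -253, -509, -1021, -2045.

-2045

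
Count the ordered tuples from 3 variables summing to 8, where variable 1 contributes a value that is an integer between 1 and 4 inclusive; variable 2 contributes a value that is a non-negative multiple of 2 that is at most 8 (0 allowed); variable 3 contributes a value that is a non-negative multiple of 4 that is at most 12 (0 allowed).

The generating function for the choices is (t + t^2 + t^3 + t^4)·(1 + t^2 + t^4 + t^6 + t^8)·(1 + t^4 + t^8 + t^12); the count is [t^8].
(t + t^2 + t^3 + t^4) has coefficients 0,1,1,1,1 for degrees 0…4.
(1 + t^2 + t^4 + t^6 + t^8) has coefficients 1,0,1,0,1,0,1,0,1 for degrees 0…8.
Finally multiplying by (1 + t^4 + t^8 + t^12), the product of all factors after the first has coefficients 1,0,1,0,2,0,2,0,3 for degrees 0…8.
[t^8] = 1·0 + 1·2 + 1·0 + 1·2 = 4.

4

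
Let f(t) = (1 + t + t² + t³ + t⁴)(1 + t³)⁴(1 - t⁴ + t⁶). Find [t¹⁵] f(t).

7

(1 + t + t² + t³ + t⁴) has coefficients 1,1,1,1,1 for degrees 0…4.
(1 + t³)⁴ has coefficients 1,0,0,4,0,0,6,0,0,4,0,0,1,0,0,0 for degrees 0…15.
Finally multiplying by (1 - t⁴ + t⁶), the product of all factors after the first has coefficients 1,0,0,4,-1,0,7,-4,0,8,-6,0,7,-4,0,4 for degrees 0…15.
[t¹⁵] = 1·4 + 1·0 + 1·(-4) + 1·7 + 1·0 = 7.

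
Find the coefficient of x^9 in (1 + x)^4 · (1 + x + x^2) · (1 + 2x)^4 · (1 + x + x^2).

(1 + x)^4 has coefficients 1,4,6,4,1 for degrees 0…4.
(1 + x + x^2) has coefficients 1,1,1,0,0,0,0,0,0,0 for degrees 0…9.
Multiplying by (1 + 2x)^4 gives running coefficients 1,9,33,64,72,48,16,0,0,0 for degrees 0…9.
Finally multiplying by (1 + x + x^2), the product of all factors after the first has coefficients 1,10,43,106,169,184,136,64,16,0 for degrees 0…9.
[x^9] = 1·0 + 4·16 + 6·64 + 4·136 + 1·184 = 1176.

1176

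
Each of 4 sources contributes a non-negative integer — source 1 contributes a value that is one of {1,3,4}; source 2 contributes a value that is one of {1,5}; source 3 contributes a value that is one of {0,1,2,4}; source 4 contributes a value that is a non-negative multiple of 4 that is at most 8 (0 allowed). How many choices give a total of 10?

8

The generating function for the choices is (z + z^3 + z^4)·(z + z^5)·(1 + z + z^2 + z^4)·(1 + z^4 + z^8); the count is [z^10].
(z + z^3 + z^4) has coefficients 0,1,0,1,1 for degrees 0…4.
(z + z^5) has coefficients 0,1,0,0,0,1,0,0,0,0,0 for degrees 0…10.
Multiplying by (1 + z + z^2 + z^4) gives running coefficients 0,1,1,1,0,2,1,1,0,1,0 for degrees 0…10.
Finally multiplying by (1 + z^4 + z^8), the product of all factors after the first has coefficients 0,1,1,1,0,3,2,2,0,4,2 for degrees 0…10.
[z^10] = 1·4 + 1·2 + 1·2 = 8.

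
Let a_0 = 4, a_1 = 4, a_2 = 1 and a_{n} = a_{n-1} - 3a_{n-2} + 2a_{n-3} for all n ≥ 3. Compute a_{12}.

-231

The ordinary generating function has denominator 1 - z + 3z^2 - 2z^3.
Iterating the recurrence: a_0,…,a_{12} = 4, 4, 1, -3, 2, 13, 1, -34, -11, 93, 58, -243, -231.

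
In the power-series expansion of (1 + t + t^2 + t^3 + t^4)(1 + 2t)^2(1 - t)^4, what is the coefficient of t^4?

8

(1 + t + t^2 + t^3 + t^4) has coefficients 1,1,1,1,1 for degrees 0…4.
(1 + 2t)^2 has coefficients 1,4,4,0,0 for degrees 0…4.
Finally multiplying by (1 - t)^4, the product of all factors after the first has coefficients 1,0,-6,4,9 for degrees 0…4.
[t^4] = 1·9 + 1·4 + 1·(-6) + 1·0 + 1·1 = 8.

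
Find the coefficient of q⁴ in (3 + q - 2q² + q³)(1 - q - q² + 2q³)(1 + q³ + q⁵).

1

(3 + q - 2q² + q³) has coefficients 3,1,-2,1 for degrees 0…3.
(1 - q - q² + 2q³) has coefficients 1,-1,-1,2,0 for degrees 0…4.
Finally multiplying by (1 + q³ + q⁵), the product of all factors after the first has coefficients 1,-1,-1,3,-1 for degrees 0…4.
[q⁴] = 3·(-1) + 1·3 − 2·(-1) + 1·(-1) = 1.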